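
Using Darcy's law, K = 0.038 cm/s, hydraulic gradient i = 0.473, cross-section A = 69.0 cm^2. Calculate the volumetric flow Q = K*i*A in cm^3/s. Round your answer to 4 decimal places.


Step 1: Apply Darcy's law: Q = K * i * A
Step 2: Q = 0.038 * 0.473 * 69.0
Step 3: Q = 1.2402 cm^3/s

1.2402


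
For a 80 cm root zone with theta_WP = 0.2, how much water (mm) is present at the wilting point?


Step 1: Water (mm) = theta_WP * depth * 10
Step 2: Water = 0.2 * 80 * 10
Step 3: Water = 160.0 mm

160.0


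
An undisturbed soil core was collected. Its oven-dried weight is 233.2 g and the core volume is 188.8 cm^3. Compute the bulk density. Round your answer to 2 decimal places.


Step 1: Identify the formula: BD = dry mass / volume
Step 2: Substitute values: BD = 233.2 / 188.8
Step 3: BD = 1.24 g/cm^3

1.24


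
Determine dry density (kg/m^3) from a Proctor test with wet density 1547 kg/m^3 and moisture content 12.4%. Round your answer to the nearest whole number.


Step 1: Dry density = wet density / (1 + w/100)
Step 2: Dry density = 1547 / (1 + 12.4/100)
Step 3: Dry density = 1547 / 1.124
Step 4: Dry density = 1376 kg/m^3

1376


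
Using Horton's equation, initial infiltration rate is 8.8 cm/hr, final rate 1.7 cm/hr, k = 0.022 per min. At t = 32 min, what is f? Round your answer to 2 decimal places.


Step 1: f = fc + (f0 - fc) * exp(-k * t)
Step 2: exp(-0.022 * 32) = 0.494603
Step 3: f = 1.7 + (8.8 - 1.7) * 0.494603
Step 4: f = 1.7 + 7.1 * 0.494603
Step 5: f = 5.21 cm/hr

5.21


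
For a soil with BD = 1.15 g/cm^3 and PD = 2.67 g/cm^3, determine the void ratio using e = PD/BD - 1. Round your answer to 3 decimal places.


Step 1: e = PD / BD - 1
Step 2: e = 2.67 / 1.15 - 1
Step 3: e = 2.32174 - 1
Step 4: e = 1.322

1.322


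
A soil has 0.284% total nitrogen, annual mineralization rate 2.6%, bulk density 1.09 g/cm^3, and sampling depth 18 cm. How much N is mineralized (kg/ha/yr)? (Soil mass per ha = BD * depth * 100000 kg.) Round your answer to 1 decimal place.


Step 1: Soil mass per ha = BD * depth * 100000 = 1.09 * 18 * 100000 = 1962000 kg
Step 2: Total N pool = soil mass * N%/100 = 1962000 * 0.284/100 = 5572.08 kg/ha
Step 3: N mineralized = N pool * rate%/100 = 5572.08 * 2.6/100 = 144.9 kg/ha/yr

144.9


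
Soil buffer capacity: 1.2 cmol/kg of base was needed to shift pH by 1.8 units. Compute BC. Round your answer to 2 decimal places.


Step 1: BC = change in base / change in pH
Step 2: BC = 1.2 / 1.8
Step 3: BC = 0.67 cmol/(kg*pH unit)

0.67


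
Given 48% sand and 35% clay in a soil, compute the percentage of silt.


Step 1: sand + silt + clay = 100%
Step 2: silt = 100 - sand - clay
Step 3: silt = 100 - 48 - 35
Step 4: silt = 17%

17


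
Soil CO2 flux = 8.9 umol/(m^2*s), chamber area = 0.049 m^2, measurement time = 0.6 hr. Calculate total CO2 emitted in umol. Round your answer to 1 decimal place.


Step 1: Convert time to seconds: 0.6 hr * 3600 = 2160.0 s
Step 2: Total = flux * area * time_s
Step 3: Total = 8.9 * 0.049 * 2160.0
Step 4: Total = 942.0 umol

942.0


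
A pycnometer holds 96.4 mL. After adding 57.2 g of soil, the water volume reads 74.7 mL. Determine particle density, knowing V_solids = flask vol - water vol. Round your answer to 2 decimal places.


Step 1: Volume of solids = flask volume - water volume with soil
Step 2: V_solids = 96.4 - 74.7 = 21.7 mL
Step 3: Particle density = mass / V_solids = 57.2 / 21.7 = 2.64 g/cm^3

2.64


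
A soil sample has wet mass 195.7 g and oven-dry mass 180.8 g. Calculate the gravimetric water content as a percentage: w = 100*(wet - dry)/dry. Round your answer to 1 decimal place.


Step 1: Water mass = wet - dry = 195.7 - 180.8 = 14.9 g
Step 2: w = 100 * water mass / dry mass
Step 3: w = 100 * 14.9 / 180.8 = 8.2%

8.2


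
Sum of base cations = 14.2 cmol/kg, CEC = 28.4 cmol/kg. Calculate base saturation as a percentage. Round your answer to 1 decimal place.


Step 1: BS = 100 * (sum of bases) / CEC
Step 2: BS = 100 * 14.2 / 28.4
Step 3: BS = 50.0%

50.0


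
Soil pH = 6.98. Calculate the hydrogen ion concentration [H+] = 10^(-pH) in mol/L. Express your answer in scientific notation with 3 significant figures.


Step 1: [H+] = 10^(-pH)
Step 2: [H+] = 10^(-6.98)
Step 3: [H+] = 1.05e-07 mol/L

1.05e-07


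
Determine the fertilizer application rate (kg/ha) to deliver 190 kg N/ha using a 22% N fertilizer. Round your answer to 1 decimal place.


Step 1: Fertilizer rate = target N / (N content / 100)
Step 2: Rate = 190 / (22 / 100)
Step 3: Rate = 190 / 0.22
Step 4: Rate = 863.6 kg/ha

863.6


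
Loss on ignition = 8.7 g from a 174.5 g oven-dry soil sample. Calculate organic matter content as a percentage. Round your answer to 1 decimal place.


Step 1: OM% = 100 * LOI / sample mass
Step 2: OM = 100 * 8.7 / 174.5
Step 3: OM = 5.0%

5.0


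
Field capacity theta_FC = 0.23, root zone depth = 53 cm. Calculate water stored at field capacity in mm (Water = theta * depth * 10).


Step 1: Water (mm) = theta_FC * depth (cm) * 10
Step 2: Water = 0.23 * 53 * 10
Step 3: Water = 121.9 mm

121.9


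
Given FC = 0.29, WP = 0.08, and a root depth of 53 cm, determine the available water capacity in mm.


Step 1: Available water = (FC - WP) * depth * 10
Step 2: AW = (0.29 - 0.08) * 53 * 10
Step 3: AW = 0.21 * 53 * 10
Step 4: AW = 111.3 mm

111.3


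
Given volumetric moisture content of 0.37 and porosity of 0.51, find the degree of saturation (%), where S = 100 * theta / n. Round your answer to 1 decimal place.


Step 1: S = 100 * theta_v / n
Step 2: S = 100 * 0.37 / 0.51
Step 3: S = 72.5%

72.5


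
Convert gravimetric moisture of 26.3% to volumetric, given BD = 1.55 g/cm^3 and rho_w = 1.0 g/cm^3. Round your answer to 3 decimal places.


Step 1: theta = (w / 100) * BD / rho_w
Step 2: theta = (26.3 / 100) * 1.55 / 1.0
Step 3: theta = 0.263 * 1.55
Step 4: theta = 0.408

0.408


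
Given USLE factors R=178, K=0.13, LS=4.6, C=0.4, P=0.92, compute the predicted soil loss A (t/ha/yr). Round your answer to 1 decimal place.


Step 1: A = R * K * LS * C * P
Step 2: R * K = 178 * 0.13 = 23.14
Step 3: (R*K) * LS = 23.14 * 4.6 = 106.444
Step 4: * C * P = 106.444 * 0.4 * 0.92 = 39.2
Step 5: A = 39.2 t/(ha*yr)

39.2


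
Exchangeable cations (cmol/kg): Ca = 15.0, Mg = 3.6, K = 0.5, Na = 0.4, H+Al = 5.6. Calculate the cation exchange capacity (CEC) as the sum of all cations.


Step 1: CEC = Ca + Mg + K + Na + (H+Al)
Step 2: CEC = 15.0 + 3.6 + 0.5 + 0.4 + 5.6
Step 3: CEC = 25.1 cmol/kg

25.1


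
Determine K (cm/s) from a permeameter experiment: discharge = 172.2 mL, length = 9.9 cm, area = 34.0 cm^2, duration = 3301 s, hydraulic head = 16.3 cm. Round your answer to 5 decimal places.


Step 1: K = Q * L / (A * t * h)
Step 2: Numerator = 172.2 * 9.9 = 1704.78
Step 3: Denominator = 34.0 * 3301 * 16.3 = 1829414.2
Step 4: K = 1704.78 / 1829414.2 = 0.00093 cm/s

0.00093


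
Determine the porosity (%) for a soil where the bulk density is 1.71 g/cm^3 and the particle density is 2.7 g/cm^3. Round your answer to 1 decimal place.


Step 1: Formula: n = 100 * (1 - BD / PD)
Step 2: n = 100 * (1 - 1.71 / 2.7)
Step 3: n = 100 * (1 - 0.63333)
Step 4: n = 36.7%

36.7


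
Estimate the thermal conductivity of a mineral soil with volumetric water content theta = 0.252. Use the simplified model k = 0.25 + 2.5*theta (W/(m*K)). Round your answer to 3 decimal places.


Step 1: k = 0.25 + 2.5 * theta
Step 2: k = 0.25 + 2.5 * 0.252
Step 3: k = 0.25 + 0.63
Step 4: k = 0.88 W/(m*K)

0.88


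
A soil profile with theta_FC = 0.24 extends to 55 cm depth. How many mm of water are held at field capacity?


Step 1: Water (mm) = theta_FC * depth (cm) * 10
Step 2: Water = 0.24 * 55 * 10
Step 3: Water = 132.0 mm

132.0


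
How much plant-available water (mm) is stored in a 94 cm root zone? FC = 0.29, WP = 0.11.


Step 1: Available water = (FC - WP) * depth * 10
Step 2: AW = (0.29 - 0.11) * 94 * 10
Step 3: AW = 0.18 * 94 * 10
Step 4: AW = 169.2 mm

169.2


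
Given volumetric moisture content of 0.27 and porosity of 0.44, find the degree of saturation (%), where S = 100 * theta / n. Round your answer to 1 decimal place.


Step 1: S = 100 * theta_v / n
Step 2: S = 100 * 0.27 / 0.44
Step 3: S = 61.4%

61.4


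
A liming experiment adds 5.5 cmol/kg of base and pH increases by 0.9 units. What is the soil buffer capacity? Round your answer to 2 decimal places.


Step 1: BC = change in base / change in pH
Step 2: BC = 5.5 / 0.9
Step 3: BC = 6.11 cmol/(kg*pH unit)

6.11


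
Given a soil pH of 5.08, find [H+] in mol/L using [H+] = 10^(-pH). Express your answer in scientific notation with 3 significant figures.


Step 1: [H+] = 10^(-pH)
Step 2: [H+] = 10^(-5.08)
Step 3: [H+] = 8.32e-06 mol/L

8.32e-06


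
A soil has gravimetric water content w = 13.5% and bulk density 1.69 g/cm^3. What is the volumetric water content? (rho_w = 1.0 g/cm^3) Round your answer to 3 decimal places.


Step 1: theta = (w / 100) * BD / rho_w
Step 2: theta = (13.5 / 100) * 1.69 / 1.0
Step 3: theta = 0.135 * 1.69
Step 4: theta = 0.228

0.228


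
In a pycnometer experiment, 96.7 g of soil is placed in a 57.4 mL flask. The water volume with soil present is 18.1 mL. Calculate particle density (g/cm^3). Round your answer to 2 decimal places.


Step 1: Volume of solids = flask volume - water volume with soil
Step 2: V_solids = 57.4 - 18.1 = 39.3 mL
Step 3: Particle density = mass / V_solids = 96.7 / 39.3 = 2.46 g/cm^3

2.46


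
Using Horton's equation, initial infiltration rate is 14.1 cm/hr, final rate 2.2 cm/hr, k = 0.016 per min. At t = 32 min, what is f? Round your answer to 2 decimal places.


Step 1: f = fc + (f0 - fc) * exp(-k * t)
Step 2: exp(-0.016 * 32) = 0.599296
Step 3: f = 2.2 + (14.1 - 2.2) * 0.599296
Step 4: f = 2.2 + 11.9 * 0.599296
Step 5: f = 9.33 cm/hr

9.33


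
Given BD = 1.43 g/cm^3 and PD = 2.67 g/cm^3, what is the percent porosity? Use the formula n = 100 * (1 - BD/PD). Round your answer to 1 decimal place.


Step 1: Formula: n = 100 * (1 - BD / PD)
Step 2: n = 100 * (1 - 1.43 / 2.67)
Step 3: n = 100 * (1 - 0.53558)
Step 4: n = 46.4%

46.4


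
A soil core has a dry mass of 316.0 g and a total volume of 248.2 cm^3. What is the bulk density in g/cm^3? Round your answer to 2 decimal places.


Step 1: Identify the formula: BD = dry mass / volume
Step 2: Substitute values: BD = 316.0 / 248.2
Step 3: BD = 1.27 g/cm^3

1.27


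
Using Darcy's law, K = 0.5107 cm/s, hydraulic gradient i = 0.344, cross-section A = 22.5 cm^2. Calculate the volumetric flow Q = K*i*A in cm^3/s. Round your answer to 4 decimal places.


Step 1: Apply Darcy's law: Q = K * i * A
Step 2: Q = 0.5107 * 0.344 * 22.5
Step 3: Q = 3.9528 cm^3/s

3.9528


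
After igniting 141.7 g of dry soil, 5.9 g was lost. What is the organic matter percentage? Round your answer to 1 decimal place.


Step 1: OM% = 100 * LOI / sample mass
Step 2: OM = 100 * 5.9 / 141.7
Step 3: OM = 4.2%

4.2


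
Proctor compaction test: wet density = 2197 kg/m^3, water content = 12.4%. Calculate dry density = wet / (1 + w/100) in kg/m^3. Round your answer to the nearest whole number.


Step 1: Dry density = wet density / (1 + w/100)
Step 2: Dry density = 2197 / (1 + 12.4/100)
Step 3: Dry density = 2197 / 1.124
Step 4: Dry density = 1955 kg/m^3

1955


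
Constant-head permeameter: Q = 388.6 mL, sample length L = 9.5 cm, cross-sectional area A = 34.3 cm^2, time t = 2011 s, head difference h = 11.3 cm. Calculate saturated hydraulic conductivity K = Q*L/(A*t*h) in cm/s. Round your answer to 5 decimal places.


Step 1: K = Q * L / (A * t * h)
Step 2: Numerator = 388.6 * 9.5 = 3691.7
Step 3: Denominator = 34.3 * 2011 * 11.3 = 779443.49
Step 4: K = 3691.7 / 779443.49 = 0.00474 cm/s

0.00474


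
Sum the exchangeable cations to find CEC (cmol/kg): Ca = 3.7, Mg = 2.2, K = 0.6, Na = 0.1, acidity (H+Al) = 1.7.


Step 1: CEC = Ca + Mg + K + Na + (H+Al)
Step 2: CEC = 3.7 + 2.2 + 0.6 + 0.1 + 1.7
Step 3: CEC = 8.3 cmol/kg

8.3


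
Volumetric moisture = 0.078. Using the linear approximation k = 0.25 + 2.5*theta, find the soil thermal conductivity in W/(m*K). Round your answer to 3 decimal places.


Step 1: k = 0.25 + 2.5 * theta
Step 2: k = 0.25 + 2.5 * 0.078
Step 3: k = 0.25 + 0.195
Step 4: k = 0.445 W/(m*K)

0.445


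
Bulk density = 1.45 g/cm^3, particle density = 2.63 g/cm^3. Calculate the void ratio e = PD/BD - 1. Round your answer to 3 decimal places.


Step 1: e = PD / BD - 1
Step 2: e = 2.63 / 1.45 - 1
Step 3: e = 1.81379 - 1
Step 4: e = 0.814

0.814


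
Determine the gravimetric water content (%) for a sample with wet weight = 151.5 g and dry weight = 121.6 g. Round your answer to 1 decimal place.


Step 1: Water mass = wet - dry = 151.5 - 121.6 = 29.9 g
Step 2: w = 100 * water mass / dry mass
Step 3: w = 100 * 29.9 / 121.6 = 24.6%

24.6


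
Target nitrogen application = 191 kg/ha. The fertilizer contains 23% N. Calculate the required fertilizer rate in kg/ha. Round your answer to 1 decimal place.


Step 1: Fertilizer rate = target N / (N content / 100)
Step 2: Rate = 191 / (23 / 100)
Step 3: Rate = 191 / 0.23
Step 4: Rate = 830.4 kg/ha

830.4


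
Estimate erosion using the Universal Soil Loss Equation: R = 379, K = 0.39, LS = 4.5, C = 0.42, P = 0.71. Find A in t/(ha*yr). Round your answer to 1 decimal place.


Step 1: A = R * K * LS * C * P
Step 2: R * K = 379 * 0.39 = 147.81
Step 3: (R*K) * LS = 147.81 * 4.5 = 665.145
Step 4: * C * P = 665.145 * 0.42 * 0.71 = 198.3
Step 5: A = 198.3 t/(ha*yr)

198.3


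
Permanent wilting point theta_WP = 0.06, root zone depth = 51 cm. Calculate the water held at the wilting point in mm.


Step 1: Water (mm) = theta_WP * depth * 10
Step 2: Water = 0.06 * 51 * 10
Step 3: Water = 30.6 mm

30.6


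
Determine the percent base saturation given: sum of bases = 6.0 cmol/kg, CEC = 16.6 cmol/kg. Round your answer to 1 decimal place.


Step 1: BS = 100 * (sum of bases) / CEC
Step 2: BS = 100 * 6.0 / 16.6
Step 3: BS = 36.1%

36.1


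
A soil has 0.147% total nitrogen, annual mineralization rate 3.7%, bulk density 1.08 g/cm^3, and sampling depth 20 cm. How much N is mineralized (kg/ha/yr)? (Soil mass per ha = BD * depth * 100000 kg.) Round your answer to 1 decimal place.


Step 1: Soil mass per ha = BD * depth * 100000 = 1.08 * 20 * 100000 = 2160000 kg
Step 2: Total N pool = soil mass * N%/100 = 2160000 * 0.147/100 = 3175.2 kg/ha
Step 3: N mineralized = N pool * rate%/100 = 3175.2 * 3.7/100 = 117.5 kg/ha/yr

117.5


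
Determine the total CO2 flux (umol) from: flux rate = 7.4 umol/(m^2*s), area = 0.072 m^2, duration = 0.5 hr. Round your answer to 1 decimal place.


Step 1: Convert time to seconds: 0.5 hr * 3600 = 1800.0 s
Step 2: Total = flux * area * time_s
Step 3: Total = 7.4 * 0.072 * 1800.0
Step 4: Total = 959.0 umol

959.0


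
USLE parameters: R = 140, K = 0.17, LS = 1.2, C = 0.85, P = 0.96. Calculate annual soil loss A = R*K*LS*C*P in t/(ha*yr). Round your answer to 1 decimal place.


Step 1: A = R * K * LS * C * P
Step 2: R * K = 140 * 0.17 = 23.8
Step 3: (R*K) * LS = 23.8 * 1.2 = 28.56
Step 4: * C * P = 28.56 * 0.85 * 0.96 = 23.3
Step 5: A = 23.3 t/(ha*yr)

23.3


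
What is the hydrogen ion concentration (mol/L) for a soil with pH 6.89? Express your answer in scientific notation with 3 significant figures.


Step 1: [H+] = 10^(-pH)
Step 2: [H+] = 10^(-6.89)
Step 3: [H+] = 1.29e-07 mol/L

1.29e-07


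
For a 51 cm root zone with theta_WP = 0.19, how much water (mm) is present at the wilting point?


Step 1: Water (mm) = theta_WP * depth * 10
Step 2: Water = 0.19 * 51 * 10
Step 3: Water = 96.9 mm

96.9


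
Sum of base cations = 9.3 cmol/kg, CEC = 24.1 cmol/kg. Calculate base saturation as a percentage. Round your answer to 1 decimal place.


Step 1: BS = 100 * (sum of bases) / CEC
Step 2: BS = 100 * 9.3 / 24.1
Step 3: BS = 38.6%

38.6


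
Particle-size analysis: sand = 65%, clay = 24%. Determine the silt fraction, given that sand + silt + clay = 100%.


Step 1: sand + silt + clay = 100%
Step 2: silt = 100 - sand - clay
Step 3: silt = 100 - 65 - 24
Step 4: silt = 11%

11


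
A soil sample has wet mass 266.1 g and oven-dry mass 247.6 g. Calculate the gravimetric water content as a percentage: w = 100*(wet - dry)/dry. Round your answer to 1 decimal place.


Step 1: Water mass = wet - dry = 266.1 - 247.6 = 18.5 g
Step 2: w = 100 * water mass / dry mass
Step 3: w = 100 * 18.5 / 247.6 = 7.5%

7.5


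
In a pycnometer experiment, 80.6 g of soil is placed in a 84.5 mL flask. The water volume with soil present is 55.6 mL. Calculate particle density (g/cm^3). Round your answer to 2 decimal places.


Step 1: Volume of solids = flask volume - water volume with soil
Step 2: V_solids = 84.5 - 55.6 = 28.9 mL
Step 3: Particle density = mass / V_solids = 80.6 / 28.9 = 2.79 g/cm^3

2.79


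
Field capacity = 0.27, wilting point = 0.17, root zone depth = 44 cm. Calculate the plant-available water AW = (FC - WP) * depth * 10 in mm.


Step 1: Available water = (FC - WP) * depth * 10
Step 2: AW = (0.27 - 0.17) * 44 * 10
Step 3: AW = 0.1 * 44 * 10
Step 4: AW = 44.0 mm

44.0


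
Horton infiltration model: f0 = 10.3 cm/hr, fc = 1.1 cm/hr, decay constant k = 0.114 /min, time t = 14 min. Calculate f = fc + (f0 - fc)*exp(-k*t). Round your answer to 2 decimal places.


Step 1: f = fc + (f0 - fc) * exp(-k * t)
Step 2: exp(-0.114 * 14) = 0.202706
Step 3: f = 1.1 + (10.3 - 1.1) * 0.202706
Step 4: f = 1.1 + 9.2 * 0.202706
Step 5: f = 2.96 cm/hr

2.96


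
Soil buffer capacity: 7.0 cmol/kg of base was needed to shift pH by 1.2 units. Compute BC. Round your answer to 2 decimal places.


Step 1: BC = change in base / change in pH
Step 2: BC = 7.0 / 1.2
Step 3: BC = 5.83 cmol/(kg*pH unit)

5.83


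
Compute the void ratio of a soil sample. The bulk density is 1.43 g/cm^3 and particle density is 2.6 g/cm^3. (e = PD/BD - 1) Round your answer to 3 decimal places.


Step 1: e = PD / BD - 1
Step 2: e = 2.6 / 1.43 - 1
Step 3: e = 1.81818 - 1
Step 4: e = 0.818

0.818


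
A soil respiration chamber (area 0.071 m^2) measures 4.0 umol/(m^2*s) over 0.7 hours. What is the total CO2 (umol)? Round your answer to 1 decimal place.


Step 1: Convert time to seconds: 0.7 hr * 3600 = 2520.0 s
Step 2: Total = flux * area * time_s
Step 3: Total = 4.0 * 0.071 * 2520.0
Step 4: Total = 715.7 umol

715.7


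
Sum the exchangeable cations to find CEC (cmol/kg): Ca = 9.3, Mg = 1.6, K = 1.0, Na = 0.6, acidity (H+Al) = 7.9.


Step 1: CEC = Ca + Mg + K + Na + (H+Al)
Step 2: CEC = 9.3 + 1.6 + 1.0 + 0.6 + 7.9
Step 3: CEC = 20.4 cmol/kg

20.4


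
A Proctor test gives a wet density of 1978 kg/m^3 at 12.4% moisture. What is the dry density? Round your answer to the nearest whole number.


Step 1: Dry density = wet density / (1 + w/100)
Step 2: Dry density = 1978 / (1 + 12.4/100)
Step 3: Dry density = 1978 / 1.124
Step 4: Dry density = 1760 kg/m^3

1760


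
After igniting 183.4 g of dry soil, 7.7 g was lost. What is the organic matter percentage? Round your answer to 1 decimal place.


Step 1: OM% = 100 * LOI / sample mass
Step 2: OM = 100 * 7.7 / 183.4
Step 3: OM = 4.2%

4.2


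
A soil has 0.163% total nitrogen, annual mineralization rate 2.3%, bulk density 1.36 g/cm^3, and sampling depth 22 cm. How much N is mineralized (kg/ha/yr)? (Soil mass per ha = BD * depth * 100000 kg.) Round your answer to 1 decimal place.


Step 1: Soil mass per ha = BD * depth * 100000 = 1.36 * 22 * 100000 = 2992000 kg
Step 2: Total N pool = soil mass * N%/100 = 2992000 * 0.163/100 = 4876.96 kg/ha
Step 3: N mineralized = N pool * rate%/100 = 4876.96 * 2.3/100 = 112.2 kg/ha/yr

112.2


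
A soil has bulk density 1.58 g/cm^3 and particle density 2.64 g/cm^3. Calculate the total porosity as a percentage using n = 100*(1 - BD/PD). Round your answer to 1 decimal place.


Step 1: Formula: n = 100 * (1 - BD / PD)
Step 2: n = 100 * (1 - 1.58 / 2.64)
Step 3: n = 100 * (1 - 0.59848)
Step 4: n = 40.2%

40.2


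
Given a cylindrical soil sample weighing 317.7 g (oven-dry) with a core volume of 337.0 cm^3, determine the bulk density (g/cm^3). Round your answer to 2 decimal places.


Step 1: Identify the formula: BD = dry mass / volume
Step 2: Substitute values: BD = 317.7 / 337.0
Step 3: BD = 0.94 g/cm^3

0.94


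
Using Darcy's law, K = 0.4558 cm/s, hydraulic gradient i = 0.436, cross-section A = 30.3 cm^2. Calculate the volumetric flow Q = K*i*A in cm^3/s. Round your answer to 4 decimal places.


Step 1: Apply Darcy's law: Q = K * i * A
Step 2: Q = 0.4558 * 0.436 * 30.3
Step 3: Q = 6.0215 cm^3/s

6.0215


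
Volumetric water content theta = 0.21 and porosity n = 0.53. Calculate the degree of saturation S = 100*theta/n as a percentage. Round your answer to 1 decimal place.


Step 1: S = 100 * theta_v / n
Step 2: S = 100 * 0.21 / 0.53
Step 3: S = 39.6%

39.6


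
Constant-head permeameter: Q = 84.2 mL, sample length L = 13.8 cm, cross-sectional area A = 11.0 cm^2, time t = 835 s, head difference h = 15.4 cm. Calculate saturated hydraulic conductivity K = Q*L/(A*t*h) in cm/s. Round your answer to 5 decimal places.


Step 1: K = Q * L / (A * t * h)
Step 2: Numerator = 84.2 * 13.8 = 1161.96
Step 3: Denominator = 11.0 * 835 * 15.4 = 141449.0
Step 4: K = 1161.96 / 141449.0 = 0.00821 cm/s

0.00821


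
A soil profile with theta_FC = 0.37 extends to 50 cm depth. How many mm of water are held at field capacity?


Step 1: Water (mm) = theta_FC * depth (cm) * 10
Step 2: Water = 0.37 * 50 * 10
Step 3: Water = 185.0 mm

185.0


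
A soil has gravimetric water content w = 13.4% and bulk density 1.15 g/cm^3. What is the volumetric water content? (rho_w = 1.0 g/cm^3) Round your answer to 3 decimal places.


Step 1: theta = (w / 100) * BD / rho_w
Step 2: theta = (13.4 / 100) * 1.15 / 1.0
Step 3: theta = 0.134 * 1.15
Step 4: theta = 0.154

0.154


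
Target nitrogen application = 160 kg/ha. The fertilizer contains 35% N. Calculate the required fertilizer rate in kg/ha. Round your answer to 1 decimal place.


Step 1: Fertilizer rate = target N / (N content / 100)
Step 2: Rate = 160 / (35 / 100)
Step 3: Rate = 160 / 0.35
Step 4: Rate = 457.1 kg/ha

457.1


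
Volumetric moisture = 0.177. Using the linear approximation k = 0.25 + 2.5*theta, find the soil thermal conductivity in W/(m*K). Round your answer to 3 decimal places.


Step 1: k = 0.25 + 2.5 * theta
Step 2: k = 0.25 + 2.5 * 0.177
Step 3: k = 0.25 + 0.443
Step 4: k = 0.693 W/(m*K)

0.693


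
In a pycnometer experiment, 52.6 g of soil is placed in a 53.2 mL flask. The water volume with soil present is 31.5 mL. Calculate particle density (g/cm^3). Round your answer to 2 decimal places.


Step 1: Volume of solids = flask volume - water volume with soil
Step 2: V_solids = 53.2 - 31.5 = 21.7 mL
Step 3: Particle density = mass / V_solids = 52.6 / 21.7 = 2.42 g/cm^3

2.42


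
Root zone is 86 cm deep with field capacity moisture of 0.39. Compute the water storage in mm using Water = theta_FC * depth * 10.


Step 1: Water (mm) = theta_FC * depth (cm) * 10
Step 2: Water = 0.39 * 86 * 10
Step 3: Water = 335.4 mm

335.4


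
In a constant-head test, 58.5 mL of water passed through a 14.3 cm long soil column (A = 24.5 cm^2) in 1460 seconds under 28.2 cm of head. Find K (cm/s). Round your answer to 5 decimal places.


Step 1: K = Q * L / (A * t * h)
Step 2: Numerator = 58.5 * 14.3 = 836.55
Step 3: Denominator = 24.5 * 1460 * 28.2 = 1008714.0
Step 4: K = 836.55 / 1008714.0 = 0.00083 cm/s

0.00083


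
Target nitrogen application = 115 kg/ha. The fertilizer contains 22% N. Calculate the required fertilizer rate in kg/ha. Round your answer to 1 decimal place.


Step 1: Fertilizer rate = target N / (N content / 100)
Step 2: Rate = 115 / (22 / 100)
Step 3: Rate = 115 / 0.22
Step 4: Rate = 522.7 kg/ha

522.7


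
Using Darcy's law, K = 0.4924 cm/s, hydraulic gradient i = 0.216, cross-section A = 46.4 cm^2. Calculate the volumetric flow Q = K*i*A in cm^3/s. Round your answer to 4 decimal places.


Step 1: Apply Darcy's law: Q = K * i * A
Step 2: Q = 0.4924 * 0.216 * 46.4
Step 3: Q = 4.935 cm^3/s

4.935


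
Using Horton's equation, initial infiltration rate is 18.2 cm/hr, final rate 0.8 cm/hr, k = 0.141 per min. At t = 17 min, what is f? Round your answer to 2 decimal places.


Step 1: f = fc + (f0 - fc) * exp(-k * t)
Step 2: exp(-0.141 * 17) = 0.090991
Step 3: f = 0.8 + (18.2 - 0.8) * 0.090991
Step 4: f = 0.8 + 17.4 * 0.090991
Step 5: f = 2.38 cm/hr

2.38


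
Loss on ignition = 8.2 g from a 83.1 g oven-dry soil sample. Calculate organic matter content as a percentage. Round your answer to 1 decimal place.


Step 1: OM% = 100 * LOI / sample mass
Step 2: OM = 100 * 8.2 / 83.1
Step 3: OM = 9.9%

9.9


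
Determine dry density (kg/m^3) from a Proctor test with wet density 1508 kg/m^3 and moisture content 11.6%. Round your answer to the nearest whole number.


Step 1: Dry density = wet density / (1 + w/100)
Step 2: Dry density = 1508 / (1 + 11.6/100)
Step 3: Dry density = 1508 / 1.116
Step 4: Dry density = 1351 kg/m^3

1351


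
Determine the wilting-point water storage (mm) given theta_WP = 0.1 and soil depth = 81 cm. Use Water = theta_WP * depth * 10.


Step 1: Water (mm) = theta_WP * depth * 10
Step 2: Water = 0.1 * 81 * 10
Step 3: Water = 81.0 mm

81.0


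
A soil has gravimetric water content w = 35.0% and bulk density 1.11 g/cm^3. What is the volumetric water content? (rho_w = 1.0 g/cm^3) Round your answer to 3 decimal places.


Step 1: theta = (w / 100) * BD / rho_w
Step 2: theta = (35.0 / 100) * 1.11 / 1.0
Step 3: theta = 0.35 * 1.11
Step 4: theta = 0.389

0.389


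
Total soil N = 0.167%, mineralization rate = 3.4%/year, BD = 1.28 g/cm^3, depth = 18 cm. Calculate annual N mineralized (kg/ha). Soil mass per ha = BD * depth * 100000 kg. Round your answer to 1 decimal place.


Step 1: Soil mass per ha = BD * depth * 100000 = 1.28 * 18 * 100000 = 2304000 kg
Step 2: Total N pool = soil mass * N%/100 = 2304000 * 0.167/100 = 3847.68 kg/ha
Step 3: N mineralized = N pool * rate%/100 = 3847.68 * 3.4/100 = 130.8 kg/ha/yr

130.8


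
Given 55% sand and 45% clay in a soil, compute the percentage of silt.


Step 1: sand + silt + clay = 100%
Step 2: silt = 100 - sand - clay
Step 3: silt = 100 - 55 - 45
Step 4: silt = 0%

0


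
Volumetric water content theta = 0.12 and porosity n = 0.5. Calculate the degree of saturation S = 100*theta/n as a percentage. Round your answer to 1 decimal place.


Step 1: S = 100 * theta_v / n
Step 2: S = 100 * 0.12 / 0.5
Step 3: S = 24.0%

24.0


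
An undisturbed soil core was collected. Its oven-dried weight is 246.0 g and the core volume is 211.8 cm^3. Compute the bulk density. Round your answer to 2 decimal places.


Step 1: Identify the formula: BD = dry mass / volume
Step 2: Substitute values: BD = 246.0 / 211.8
Step 3: BD = 1.16 g/cm^3

1.16


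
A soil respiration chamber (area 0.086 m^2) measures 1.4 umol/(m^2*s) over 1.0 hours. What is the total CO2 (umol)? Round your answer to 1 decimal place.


Step 1: Convert time to seconds: 1.0 hr * 3600 = 3600.0 s
Step 2: Total = flux * area * time_s
Step 3: Total = 1.4 * 0.086 * 3600.0
Step 4: Total = 433.4 umol

433.4


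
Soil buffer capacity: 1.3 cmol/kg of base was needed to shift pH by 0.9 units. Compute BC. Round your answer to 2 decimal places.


Step 1: BC = change in base / change in pH
Step 2: BC = 1.3 / 0.9
Step 3: BC = 1.44 cmol/(kg*pH unit)

1.44


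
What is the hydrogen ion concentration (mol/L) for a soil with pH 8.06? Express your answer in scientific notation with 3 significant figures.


Step 1: [H+] = 10^(-pH)
Step 2: [H+] = 10^(-8.06)
Step 3: [H+] = 8.71e-09 mol/L

8.71e-09


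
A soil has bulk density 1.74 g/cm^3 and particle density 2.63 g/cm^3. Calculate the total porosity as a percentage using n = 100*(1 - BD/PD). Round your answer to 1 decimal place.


Step 1: Formula: n = 100 * (1 - BD / PD)
Step 2: n = 100 * (1 - 1.74 / 2.63)
Step 3: n = 100 * (1 - 0.6616)
Step 4: n = 33.8%

33.8


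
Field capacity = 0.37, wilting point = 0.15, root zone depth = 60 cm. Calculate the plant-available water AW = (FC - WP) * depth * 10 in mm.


Step 1: Available water = (FC - WP) * depth * 10
Step 2: AW = (0.37 - 0.15) * 60 * 10
Step 3: AW = 0.22 * 60 * 10
Step 4: AW = 132.0 mm

132.0


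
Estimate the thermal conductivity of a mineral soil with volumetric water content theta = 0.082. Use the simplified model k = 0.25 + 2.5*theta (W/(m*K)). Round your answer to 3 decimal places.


Step 1: k = 0.25 + 2.5 * theta
Step 2: k = 0.25 + 2.5 * 0.082
Step 3: k = 0.25 + 0.205
Step 4: k = 0.455 W/(m*K)

0.455


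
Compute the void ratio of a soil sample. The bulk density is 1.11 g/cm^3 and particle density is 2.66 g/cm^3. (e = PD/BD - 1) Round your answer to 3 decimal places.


Step 1: e = PD / BD - 1
Step 2: e = 2.66 / 1.11 - 1
Step 3: e = 2.3964 - 1
Step 4: e = 1.396

1.396


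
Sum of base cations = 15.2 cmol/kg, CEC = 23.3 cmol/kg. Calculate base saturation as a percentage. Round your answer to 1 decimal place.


Step 1: BS = 100 * (sum of bases) / CEC
Step 2: BS = 100 * 15.2 / 23.3
Step 3: BS = 65.2%

65.2


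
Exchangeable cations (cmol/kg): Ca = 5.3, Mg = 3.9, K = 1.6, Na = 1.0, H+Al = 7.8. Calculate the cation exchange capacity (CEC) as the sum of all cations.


Step 1: CEC = Ca + Mg + K + Na + (H+Al)
Step 2: CEC = 5.3 + 3.9 + 1.6 + 1.0 + 7.8
Step 3: CEC = 19.6 cmol/kg

19.6


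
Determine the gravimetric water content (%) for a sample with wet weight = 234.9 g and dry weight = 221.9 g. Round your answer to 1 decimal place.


Step 1: Water mass = wet - dry = 234.9 - 221.9 = 13.0 g
Step 2: w = 100 * water mass / dry mass
Step 3: w = 100 * 13.0 / 221.9 = 5.9%

5.9


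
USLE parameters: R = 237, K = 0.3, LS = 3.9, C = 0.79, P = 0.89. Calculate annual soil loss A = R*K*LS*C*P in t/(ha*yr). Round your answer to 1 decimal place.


Step 1: A = R * K * LS * C * P
Step 2: R * K = 237 * 0.3 = 71.1
Step 3: (R*K) * LS = 71.1 * 3.9 = 277.29
Step 4: * C * P = 277.29 * 0.79 * 0.89 = 195.0
Step 5: A = 195.0 t/(ha*yr)

195.0


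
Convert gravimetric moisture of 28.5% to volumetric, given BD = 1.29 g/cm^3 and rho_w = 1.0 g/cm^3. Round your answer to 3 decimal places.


Step 1: theta = (w / 100) * BD / rho_w
Step 2: theta = (28.5 / 100) * 1.29 / 1.0
Step 3: theta = 0.285 * 1.29
Step 4: theta = 0.368

0.368


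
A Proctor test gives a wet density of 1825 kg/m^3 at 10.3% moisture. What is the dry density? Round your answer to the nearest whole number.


Step 1: Dry density = wet density / (1 + w/100)
Step 2: Dry density = 1825 / (1 + 10.3/100)
Step 3: Dry density = 1825 / 1.103
Step 4: Dry density = 1655 kg/m^3

1655


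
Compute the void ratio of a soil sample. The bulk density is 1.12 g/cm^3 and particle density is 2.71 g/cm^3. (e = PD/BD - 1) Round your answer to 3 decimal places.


Step 1: e = PD / BD - 1
Step 2: e = 2.71 / 1.12 - 1
Step 3: e = 2.41964 - 1
Step 4: e = 1.42

1.42


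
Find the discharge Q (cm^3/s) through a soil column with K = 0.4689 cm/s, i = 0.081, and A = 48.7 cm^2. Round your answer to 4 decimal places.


Step 1: Apply Darcy's law: Q = K * i * A
Step 2: Q = 0.4689 * 0.081 * 48.7
Step 3: Q = 1.8497 cm^3/s

1.8497


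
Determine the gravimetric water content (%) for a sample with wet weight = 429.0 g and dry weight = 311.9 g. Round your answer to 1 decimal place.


Step 1: Water mass = wet - dry = 429.0 - 311.9 = 117.1 g
Step 2: w = 100 * water mass / dry mass
Step 3: w = 100 * 117.1 / 311.9 = 37.5%

37.5


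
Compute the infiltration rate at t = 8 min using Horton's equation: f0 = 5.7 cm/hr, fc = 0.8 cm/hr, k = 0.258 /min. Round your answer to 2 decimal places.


Step 1: f = fc + (f0 - fc) * exp(-k * t)
Step 2: exp(-0.258 * 8) = 0.126945
Step 3: f = 0.8 + (5.7 - 0.8) * 0.126945
Step 4: f = 0.8 + 4.9 * 0.126945
Step 5: f = 1.42 cm/hr

1.42


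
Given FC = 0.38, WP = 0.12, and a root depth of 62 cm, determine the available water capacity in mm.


Step 1: Available water = (FC - WP) * depth * 10
Step 2: AW = (0.38 - 0.12) * 62 * 10
Step 3: AW = 0.26 * 62 * 10
Step 4: AW = 161.2 mm

161.2


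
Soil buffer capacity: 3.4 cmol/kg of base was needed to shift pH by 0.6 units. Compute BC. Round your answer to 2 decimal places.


Step 1: BC = change in base / change in pH
Step 2: BC = 3.4 / 0.6
Step 3: BC = 5.67 cmol/(kg*pH unit)

5.67


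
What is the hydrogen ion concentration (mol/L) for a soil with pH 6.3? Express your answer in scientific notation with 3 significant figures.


Step 1: [H+] = 10^(-pH)
Step 2: [H+] = 10^(-6.3)
Step 3: [H+] = 5.01e-07 mol/L

5.01e-07


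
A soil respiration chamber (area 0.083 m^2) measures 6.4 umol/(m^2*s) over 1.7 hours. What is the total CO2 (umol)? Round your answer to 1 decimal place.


Step 1: Convert time to seconds: 1.7 hr * 3600 = 6120.0 s
Step 2: Total = flux * area * time_s
Step 3: Total = 6.4 * 0.083 * 6120.0
Step 4: Total = 3250.9 umol

3250.9


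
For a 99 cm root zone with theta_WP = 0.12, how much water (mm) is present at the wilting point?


Step 1: Water (mm) = theta_WP * depth * 10
Step 2: Water = 0.12 * 99 * 10
Step 3: Water = 118.8 mm

118.8


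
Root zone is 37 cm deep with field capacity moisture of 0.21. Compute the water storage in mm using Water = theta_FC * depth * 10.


Step 1: Water (mm) = theta_FC * depth (cm) * 10
Step 2: Water = 0.21 * 37 * 10
Step 3: Water = 77.7 mm

77.7


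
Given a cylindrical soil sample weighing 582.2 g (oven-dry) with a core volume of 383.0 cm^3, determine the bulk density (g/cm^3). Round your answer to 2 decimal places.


Step 1: Identify the formula: BD = dry mass / volume
Step 2: Substitute values: BD = 582.2 / 383.0
Step 3: BD = 1.52 g/cm^3

1.52


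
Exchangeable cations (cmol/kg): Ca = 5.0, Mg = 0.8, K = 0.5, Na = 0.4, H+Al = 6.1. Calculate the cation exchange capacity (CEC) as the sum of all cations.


Step 1: CEC = Ca + Mg + K + Na + (H+Al)
Step 2: CEC = 5.0 + 0.8 + 0.5 + 0.4 + 6.1
Step 3: CEC = 12.8 cmol/kg

12.8


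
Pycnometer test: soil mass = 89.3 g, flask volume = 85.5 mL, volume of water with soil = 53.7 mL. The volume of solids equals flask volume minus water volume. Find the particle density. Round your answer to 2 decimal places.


Step 1: Volume of solids = flask volume - water volume with soil
Step 2: V_solids = 85.5 - 53.7 = 31.8 mL
Step 3: Particle density = mass / V_solids = 89.3 / 31.8 = 2.81 g/cm^3

2.81


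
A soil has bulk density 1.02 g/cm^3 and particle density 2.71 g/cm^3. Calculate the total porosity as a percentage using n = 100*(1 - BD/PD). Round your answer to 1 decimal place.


Step 1: Formula: n = 100 * (1 - BD / PD)
Step 2: n = 100 * (1 - 1.02 / 2.71)
Step 3: n = 100 * (1 - 0.37638)
Step 4: n = 62.4%

62.4


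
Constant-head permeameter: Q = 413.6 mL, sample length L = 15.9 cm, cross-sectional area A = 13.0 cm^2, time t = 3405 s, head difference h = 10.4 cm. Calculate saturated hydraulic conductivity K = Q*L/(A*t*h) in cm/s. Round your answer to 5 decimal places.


Step 1: K = Q * L / (A * t * h)
Step 2: Numerator = 413.6 * 15.9 = 6576.24
Step 3: Denominator = 13.0 * 3405 * 10.4 = 460356.0
Step 4: K = 6576.24 / 460356.0 = 0.01429 cm/s

0.01429


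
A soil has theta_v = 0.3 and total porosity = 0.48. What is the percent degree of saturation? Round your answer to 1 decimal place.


Step 1: S = 100 * theta_v / n
Step 2: S = 100 * 0.3 / 0.48
Step 3: S = 62.5%

62.5


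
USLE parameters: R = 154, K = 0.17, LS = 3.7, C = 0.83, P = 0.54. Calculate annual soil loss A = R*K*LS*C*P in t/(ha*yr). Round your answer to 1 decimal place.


Step 1: A = R * K * LS * C * P
Step 2: R * K = 154 * 0.17 = 26.18
Step 3: (R*K) * LS = 26.18 * 3.7 = 96.866
Step 4: * C * P = 96.866 * 0.83 * 0.54 = 43.4
Step 5: A = 43.4 t/(ha*yr)

43.4


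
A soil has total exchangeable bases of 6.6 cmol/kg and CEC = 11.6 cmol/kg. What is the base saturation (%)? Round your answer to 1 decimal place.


Step 1: BS = 100 * (sum of bases) / CEC
Step 2: BS = 100 * 6.6 / 11.6
Step 3: BS = 56.9%

56.9


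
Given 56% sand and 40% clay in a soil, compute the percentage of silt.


Step 1: sand + silt + clay = 100%
Step 2: silt = 100 - sand - clay
Step 3: silt = 100 - 56 - 40
Step 4: silt = 4%

4


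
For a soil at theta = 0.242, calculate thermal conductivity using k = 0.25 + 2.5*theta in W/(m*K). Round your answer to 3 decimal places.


Step 1: k = 0.25 + 2.5 * theta
Step 2: k = 0.25 + 2.5 * 0.242
Step 3: k = 0.25 + 0.605
Step 4: k = 0.855 W/(m*K)

0.855


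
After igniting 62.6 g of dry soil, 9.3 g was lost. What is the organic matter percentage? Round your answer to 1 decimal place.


Step 1: OM% = 100 * LOI / sample mass
Step 2: OM = 100 * 9.3 / 62.6
Step 3: OM = 14.9%

14.9


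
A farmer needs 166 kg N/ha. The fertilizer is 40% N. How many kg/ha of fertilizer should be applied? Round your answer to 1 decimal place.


Step 1: Fertilizer rate = target N / (N content / 100)
Step 2: Rate = 166 / (40 / 100)
Step 3: Rate = 166 / 0.4
Step 4: Rate = 415.0 kg/ha

415.0


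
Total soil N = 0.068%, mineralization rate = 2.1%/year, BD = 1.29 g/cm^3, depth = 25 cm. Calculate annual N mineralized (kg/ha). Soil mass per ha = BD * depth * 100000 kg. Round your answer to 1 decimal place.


Step 1: Soil mass per ha = BD * depth * 100000 = 1.29 * 25 * 100000 = 3225000 kg
Step 2: Total N pool = soil mass * N%/100 = 3225000 * 0.068/100 = 2193.0 kg/ha
Step 3: N mineralized = N pool * rate%/100 = 2193.0 * 2.1/100 = 46.1 kg/ha/yr

46.1


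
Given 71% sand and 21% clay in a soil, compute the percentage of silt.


Step 1: sand + silt + clay = 100%
Step 2: silt = 100 - sand - clay
Step 3: silt = 100 - 71 - 21
Step 4: silt = 8%

8


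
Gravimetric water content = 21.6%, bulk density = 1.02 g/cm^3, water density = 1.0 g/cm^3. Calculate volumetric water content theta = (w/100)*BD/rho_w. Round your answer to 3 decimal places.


Step 1: theta = (w / 100) * BD / rho_w
Step 2: theta = (21.6 / 100) * 1.02 / 1.0
Step 3: theta = 0.216 * 1.02
Step 4: theta = 0.22

0.22


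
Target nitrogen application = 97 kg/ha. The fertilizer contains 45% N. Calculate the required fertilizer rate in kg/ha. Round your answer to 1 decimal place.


Step 1: Fertilizer rate = target N / (N content / 100)
Step 2: Rate = 97 / (45 / 100)
Step 3: Rate = 97 / 0.45
Step 4: Rate = 215.6 kg/ha

215.6


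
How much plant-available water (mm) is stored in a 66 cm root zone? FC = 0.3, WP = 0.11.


Step 1: Available water = (FC - WP) * depth * 10
Step 2: AW = (0.3 - 0.11) * 66 * 10
Step 3: AW = 0.19 * 66 * 10
Step 4: AW = 125.4 mm

125.4


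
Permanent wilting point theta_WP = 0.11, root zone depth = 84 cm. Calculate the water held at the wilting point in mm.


Step 1: Water (mm) = theta_WP * depth * 10
Step 2: Water = 0.11 * 84 * 10
Step 3: Water = 92.4 mm

92.4


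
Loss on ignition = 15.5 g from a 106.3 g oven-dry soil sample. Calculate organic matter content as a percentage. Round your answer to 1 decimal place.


Step 1: OM% = 100 * LOI / sample mass
Step 2: OM = 100 * 15.5 / 106.3
Step 3: OM = 14.6%

14.6


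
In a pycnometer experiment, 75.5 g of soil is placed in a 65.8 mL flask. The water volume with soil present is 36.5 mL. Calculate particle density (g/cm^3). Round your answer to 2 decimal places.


Step 1: Volume of solids = flask volume - water volume with soil
Step 2: V_solids = 65.8 - 36.5 = 29.3 mL
Step 3: Particle density = mass / V_solids = 75.5 / 29.3 = 2.58 g/cm^3

2.58


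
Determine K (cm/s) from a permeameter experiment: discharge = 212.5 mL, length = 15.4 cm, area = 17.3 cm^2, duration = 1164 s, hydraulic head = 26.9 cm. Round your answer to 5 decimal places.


Step 1: K = Q * L / (A * t * h)
Step 2: Numerator = 212.5 * 15.4 = 3272.5
Step 3: Denominator = 17.3 * 1164 * 26.9 = 541690.68
Step 4: K = 3272.5 / 541690.68 = 0.00604 cm/s

0.00604
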